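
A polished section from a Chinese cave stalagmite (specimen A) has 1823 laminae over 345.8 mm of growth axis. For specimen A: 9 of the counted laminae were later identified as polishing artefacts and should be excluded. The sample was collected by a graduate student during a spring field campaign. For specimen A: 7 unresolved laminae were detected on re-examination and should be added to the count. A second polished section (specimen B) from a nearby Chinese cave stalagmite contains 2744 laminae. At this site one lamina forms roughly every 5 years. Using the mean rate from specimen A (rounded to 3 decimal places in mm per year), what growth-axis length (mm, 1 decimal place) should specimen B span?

521.4 mm

Specimen A: true lamina count = 1823 − 9 + 7 = 1821.
Specimen A: 1821 laminae at 5 years each span 1821 × 5 = 9105 years.
A: Extension rate ≈ 345.8 / 9105 = 0.038 mm/yr.
Specimen B: multiplying by 5 years per lamina: 2744 × 5 = 13720 years. B's length ≈ 0.038 × 13720 = 521.4 mm.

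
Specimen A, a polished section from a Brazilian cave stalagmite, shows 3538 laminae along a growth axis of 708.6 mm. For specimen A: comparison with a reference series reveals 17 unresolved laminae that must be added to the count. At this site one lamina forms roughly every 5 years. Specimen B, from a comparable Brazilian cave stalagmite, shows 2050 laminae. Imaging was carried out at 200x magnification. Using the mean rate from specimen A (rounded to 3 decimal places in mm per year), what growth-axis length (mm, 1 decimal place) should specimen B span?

Specimen A: adjusted count: 3538 + 17 = 3555 laminae.
Specimen A: at 5 years per lamina, 3555 × 5 = 17775 years.
A: Mean rate = 708.6 mm / 17775 years ≈ 0.040 mm/yr.
Specimen B: multiplying by 5 years per lamina: 2050 × 5 = 10250 years. Length of B = 0.040 × 10250 = 410.0 mm.

410.0 mm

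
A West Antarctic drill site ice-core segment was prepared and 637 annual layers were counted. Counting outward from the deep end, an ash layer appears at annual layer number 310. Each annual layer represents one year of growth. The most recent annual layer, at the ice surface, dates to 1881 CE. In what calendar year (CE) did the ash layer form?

Between annual layer 310 and the ice surface there are 637 − 310 = 327 annual layers.
Counting back 327 years from 1881 CE places the ash layer in 1881 − 327 = 1554 CE.

1554 CE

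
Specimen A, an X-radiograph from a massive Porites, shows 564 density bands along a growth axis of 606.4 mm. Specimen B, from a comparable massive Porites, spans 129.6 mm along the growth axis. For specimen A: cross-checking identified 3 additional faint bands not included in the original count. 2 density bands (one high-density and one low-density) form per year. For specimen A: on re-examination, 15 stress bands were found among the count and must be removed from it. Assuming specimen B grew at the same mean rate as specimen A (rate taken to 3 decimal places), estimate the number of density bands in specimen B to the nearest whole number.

118 density bands

Specimen A: true density band count = 564 − 15 + 3 = 552.
Specimen A: dividing by 2 density bands per year: 552 / 2 = 276 years.
A: Extension rate ≈ 606.4 / 276 = 2.197 mm per year.
Specimen B: 129.6 mm / 2.197 mm per year = 58.99 years; at 2 density bands per year that is 58.99 × 2 ≈ 118 density bands.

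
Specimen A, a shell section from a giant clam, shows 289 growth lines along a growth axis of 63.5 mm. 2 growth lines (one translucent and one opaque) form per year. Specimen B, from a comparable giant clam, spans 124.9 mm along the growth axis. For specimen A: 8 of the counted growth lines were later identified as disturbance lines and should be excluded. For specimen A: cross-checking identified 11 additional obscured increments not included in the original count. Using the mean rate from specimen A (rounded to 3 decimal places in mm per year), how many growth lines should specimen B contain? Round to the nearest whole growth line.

Specimen A: after corrections the count is 289 − 8 + 11 = 292 growth lines.
Specimen A: dividing by 2 growth lines per year: 292 / 2 = 146 years.
A: 63.5 mm over 146 years gives 63.5 / 146 ≈ 0.435 mm/yr.
For B, 124.9 / 0.435 = 287.13 years; at 2 growth lines per year that is 287.13 × 2 ≈ 574 growth lines.

574 growth lines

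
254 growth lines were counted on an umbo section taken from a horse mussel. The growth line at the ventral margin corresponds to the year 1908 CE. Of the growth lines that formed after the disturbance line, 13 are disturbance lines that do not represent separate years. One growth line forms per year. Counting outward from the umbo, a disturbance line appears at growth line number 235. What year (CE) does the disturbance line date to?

1902 CE

254 − 235 = 19 growth lines lie beyond the disturbance line toward the ventral margin.
19 − 13 false = 6 true growth lines after the disturbance line.
The growth line at the ventral margin is 1908 CE, so the disturbance line dates to 1908 − 6 = 1902 CE.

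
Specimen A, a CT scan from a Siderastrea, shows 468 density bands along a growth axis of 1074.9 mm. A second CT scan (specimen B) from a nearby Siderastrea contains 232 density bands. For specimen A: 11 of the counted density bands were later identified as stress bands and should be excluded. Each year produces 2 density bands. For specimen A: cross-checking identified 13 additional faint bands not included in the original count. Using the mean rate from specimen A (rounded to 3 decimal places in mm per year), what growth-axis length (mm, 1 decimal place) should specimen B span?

530.6 mm

Specimen A: adjusted count: 468 − 11 + 13 = 470 density bands.
Specimen A: 470 density bands at 2 per year is 470 / 2 = 235 years.
A: Mean rate = 1074.9 mm / 235 years ≈ 4.574 mm per year.
Specimen B: with 2 density bands per year, 232 / 2 = 116 years. B's length ≈ 4.574 × 116 = 530.6 mm.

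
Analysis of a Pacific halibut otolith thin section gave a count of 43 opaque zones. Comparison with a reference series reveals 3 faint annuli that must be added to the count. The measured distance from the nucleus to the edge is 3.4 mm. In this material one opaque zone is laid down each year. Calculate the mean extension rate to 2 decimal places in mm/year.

True opaque zone count = 43 + 3 = 46.
3.4 mm over 46 years gives 3.4 / 46 ≈ 0.07 mm/year.

0.07 mm/year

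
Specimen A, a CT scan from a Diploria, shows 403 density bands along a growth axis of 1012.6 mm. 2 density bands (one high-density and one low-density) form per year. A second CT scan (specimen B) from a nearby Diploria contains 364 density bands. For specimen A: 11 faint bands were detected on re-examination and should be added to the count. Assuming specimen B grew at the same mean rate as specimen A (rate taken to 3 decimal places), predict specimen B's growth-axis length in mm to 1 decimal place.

890.3 mm

Specimen A: after corrections the count is 403 + 11 = 414 density bands.
Specimen A: 414 density bands at 2 per year is 414 / 2 = 207 years.
A: Mean rate = 1012.6 mm / 207 years ≈ 4.892 mm/yr.
Specimen B: with 2 density bands per year, 364 / 2 = 182 years. For B, 4.892 mm/year × 182 years = 890.3 mm.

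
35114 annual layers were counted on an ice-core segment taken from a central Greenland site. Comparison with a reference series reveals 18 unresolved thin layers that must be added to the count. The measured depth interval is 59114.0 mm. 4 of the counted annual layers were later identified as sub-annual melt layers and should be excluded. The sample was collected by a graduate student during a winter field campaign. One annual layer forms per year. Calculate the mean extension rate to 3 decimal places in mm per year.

1.683 mm per year

Adjusted count: 35114 − 4 + 18 = 35128 annual layers.
59114.0 mm over 35128 years gives 59114.0 / 35128 ≈ 1.683 mm per year.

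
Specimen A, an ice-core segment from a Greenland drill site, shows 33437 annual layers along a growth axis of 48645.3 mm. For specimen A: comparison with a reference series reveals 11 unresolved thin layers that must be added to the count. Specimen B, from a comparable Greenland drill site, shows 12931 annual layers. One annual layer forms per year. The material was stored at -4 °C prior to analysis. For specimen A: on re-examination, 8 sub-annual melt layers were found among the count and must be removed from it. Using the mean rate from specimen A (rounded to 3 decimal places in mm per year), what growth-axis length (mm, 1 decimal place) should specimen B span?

Specimen A: adjusted count: 33437 − 8 + 11 = 33440 annual layers.
A: Extension rate ≈ 48645.3 / 33440 = 1.455 mm per year.
B's length ≈ 1.455 × 12931 = 18814.6 mm.

18814.6 mm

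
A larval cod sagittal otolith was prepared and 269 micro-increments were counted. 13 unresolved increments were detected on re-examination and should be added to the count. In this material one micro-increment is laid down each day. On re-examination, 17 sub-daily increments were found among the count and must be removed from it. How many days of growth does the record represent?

265 days

After corrections the count is 269 − 17 + 13 = 265 micro-increments.
One micro-increment per day makes the duration 265 days.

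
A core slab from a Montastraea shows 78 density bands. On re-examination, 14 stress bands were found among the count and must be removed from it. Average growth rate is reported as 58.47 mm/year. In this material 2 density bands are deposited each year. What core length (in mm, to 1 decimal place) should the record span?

1871.0 mm

True density band count = 78 − 14 = 64.
Dividing by 2 density bands per year: 64 / 2 = 32 years.
32 years at 58.47 mm/year gives 58.47 × 32 = 1871.0 mm.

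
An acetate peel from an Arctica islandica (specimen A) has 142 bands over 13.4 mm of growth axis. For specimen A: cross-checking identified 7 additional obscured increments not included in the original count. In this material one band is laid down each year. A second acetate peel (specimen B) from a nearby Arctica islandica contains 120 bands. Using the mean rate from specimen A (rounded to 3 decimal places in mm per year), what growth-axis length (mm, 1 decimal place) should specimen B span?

10.8 mm

Specimen A: correcting the raw count gives 142 + 7 = 149 true bands.
A: 13.4 mm over 149 years gives 13.4 / 149 ≈ 0.090 mm/yr.
Length of B = 0.090 × 120 = 10.8 mm.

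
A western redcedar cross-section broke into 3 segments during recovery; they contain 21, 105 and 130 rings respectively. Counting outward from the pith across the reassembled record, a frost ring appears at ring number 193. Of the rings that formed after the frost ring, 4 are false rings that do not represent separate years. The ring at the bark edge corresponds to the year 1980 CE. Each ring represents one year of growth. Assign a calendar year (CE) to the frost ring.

Total rings = 21 + 105 + 130 = 256.
256 − 193 = 63 rings lie beyond the frost ring toward the bark edge.
Excluding 4 false rings: 63 − 4 = 59.
The ring at the bark edge is 1980 CE, so the frost ring dates to 1980 − 59 = 1921 CE.

1921 CE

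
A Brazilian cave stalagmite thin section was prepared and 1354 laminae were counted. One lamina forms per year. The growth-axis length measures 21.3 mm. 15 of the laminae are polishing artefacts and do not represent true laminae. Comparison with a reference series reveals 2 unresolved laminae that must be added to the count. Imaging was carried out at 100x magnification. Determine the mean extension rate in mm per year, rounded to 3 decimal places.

True lamina count = 1354 − 15 + 2 = 1341.
21.3 mm over 1341 years gives 21.3 / 1341 ≈ 0.016 mm per year.

0.016 mm per year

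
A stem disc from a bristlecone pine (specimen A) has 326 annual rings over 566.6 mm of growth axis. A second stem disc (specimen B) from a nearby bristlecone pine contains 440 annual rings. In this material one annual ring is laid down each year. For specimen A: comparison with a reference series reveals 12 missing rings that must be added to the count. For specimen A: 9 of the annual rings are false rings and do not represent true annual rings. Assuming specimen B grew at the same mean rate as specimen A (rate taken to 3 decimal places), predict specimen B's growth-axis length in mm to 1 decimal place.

757.7 mm

Specimen A: adjusted count: 326 − 9 + 12 = 329 annual rings.
A: 566.6 mm over 329 years gives 566.6 / 329 ≈ 1.722 mm per year.
Length of B = 1.722 × 440 = 757.7 mm.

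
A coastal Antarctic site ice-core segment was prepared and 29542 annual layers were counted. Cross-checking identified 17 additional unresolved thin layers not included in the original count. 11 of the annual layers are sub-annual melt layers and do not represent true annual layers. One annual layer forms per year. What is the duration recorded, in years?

29548 yr

After corrections the count is 29542 − 11 + 17 = 29548 annual layers.
With a one-to-one annual layer periodicity this is 29548 years.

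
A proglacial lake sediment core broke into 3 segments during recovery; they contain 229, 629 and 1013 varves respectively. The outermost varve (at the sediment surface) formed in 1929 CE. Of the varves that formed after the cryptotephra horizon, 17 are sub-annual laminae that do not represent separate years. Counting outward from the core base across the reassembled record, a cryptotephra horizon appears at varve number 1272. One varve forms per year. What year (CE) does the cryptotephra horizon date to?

Total varves = 229 + 629 + 1013 = 1871.
1871 − 1272 = 599 varves lie beyond the cryptotephra horizon toward the sediment surface.
599 − 17 false = 582 true varves after the cryptotephra horizon.
1929 − 582 = 1347 CE.

1347 CE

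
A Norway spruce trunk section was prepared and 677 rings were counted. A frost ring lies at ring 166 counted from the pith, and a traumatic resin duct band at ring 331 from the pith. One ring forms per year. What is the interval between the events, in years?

165 years

331 − 166 = 165 rings lie between the two events.
One ring per year makes the interval 165 years.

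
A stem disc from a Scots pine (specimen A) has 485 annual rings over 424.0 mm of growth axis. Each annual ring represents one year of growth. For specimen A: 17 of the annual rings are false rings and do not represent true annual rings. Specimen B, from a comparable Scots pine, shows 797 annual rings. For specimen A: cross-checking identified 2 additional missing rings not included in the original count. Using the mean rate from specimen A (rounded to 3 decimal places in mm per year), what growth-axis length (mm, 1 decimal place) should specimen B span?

Specimen A: adjusted count: 485 − 17 + 2 = 470 annual rings.
A: Mean rate = 424.0 mm / 470 years ≈ 0.902 mm per year.
Length of B = 0.902 × 797 = 718.9 mm.

718.9 mm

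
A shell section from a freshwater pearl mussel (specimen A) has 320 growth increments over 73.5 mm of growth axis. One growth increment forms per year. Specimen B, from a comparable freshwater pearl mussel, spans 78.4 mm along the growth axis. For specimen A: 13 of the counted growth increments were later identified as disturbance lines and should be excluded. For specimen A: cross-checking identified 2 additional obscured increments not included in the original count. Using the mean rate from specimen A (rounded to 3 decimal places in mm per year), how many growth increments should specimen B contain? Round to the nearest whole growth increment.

329 growth increments

Specimen A: adjusted count: 320 − 13 + 2 = 309 growth increments.
A: 73.5 mm over 309 years gives 73.5 / 309 ≈ 0.238 mm/year.
Specimen B: 78.4 mm / 0.238 mm per year = 329.41 years ≈ 329 growth increments.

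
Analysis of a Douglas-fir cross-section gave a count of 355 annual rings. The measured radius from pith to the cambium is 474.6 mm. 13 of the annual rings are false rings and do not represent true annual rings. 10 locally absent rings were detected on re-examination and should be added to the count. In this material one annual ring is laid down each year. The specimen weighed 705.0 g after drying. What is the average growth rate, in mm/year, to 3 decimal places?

Correcting the raw count gives 355 − 13 + 10 = 352 true annual rings.
Extension rate ≈ 474.6 / 352 = 1.348 mm/year.

1.348 mm/year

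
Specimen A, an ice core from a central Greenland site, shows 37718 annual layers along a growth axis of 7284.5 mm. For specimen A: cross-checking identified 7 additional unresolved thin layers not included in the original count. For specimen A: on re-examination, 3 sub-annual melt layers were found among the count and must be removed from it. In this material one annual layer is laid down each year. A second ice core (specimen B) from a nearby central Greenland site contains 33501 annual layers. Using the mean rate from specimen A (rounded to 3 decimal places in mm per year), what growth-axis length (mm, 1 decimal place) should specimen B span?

Specimen A: after corrections the count is 37718 − 3 + 7 = 37722 annual layers.
A: 7284.5 mm over 37722 years gives 7284.5 / 37722 ≈ 0.193 mm/yr.
Length of B = 0.193 × 33501 = 6465.7 mm.

6465.7 mm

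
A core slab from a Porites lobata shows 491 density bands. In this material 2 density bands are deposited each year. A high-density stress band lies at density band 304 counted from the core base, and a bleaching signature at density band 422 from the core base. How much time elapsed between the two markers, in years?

59 years

422 − 304 = 118 density bands lie between the two events.
118 density bands at 2 per year is 118 / 2 = 59 years.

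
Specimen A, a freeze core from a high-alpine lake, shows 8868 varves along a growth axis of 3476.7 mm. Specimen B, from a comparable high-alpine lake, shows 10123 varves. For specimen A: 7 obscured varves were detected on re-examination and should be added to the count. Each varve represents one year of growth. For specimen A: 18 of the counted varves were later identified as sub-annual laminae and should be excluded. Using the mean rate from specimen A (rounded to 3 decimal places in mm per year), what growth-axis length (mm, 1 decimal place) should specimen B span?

Specimen A: true varve count = 8868 − 18 + 7 = 8857.
A: Mean rate = 3476.7 mm / 8857 years ≈ 0.393 mm/yr.
For B, 0.393 mm/year × 10123 years = 3978.3 mm.

3978.3 mm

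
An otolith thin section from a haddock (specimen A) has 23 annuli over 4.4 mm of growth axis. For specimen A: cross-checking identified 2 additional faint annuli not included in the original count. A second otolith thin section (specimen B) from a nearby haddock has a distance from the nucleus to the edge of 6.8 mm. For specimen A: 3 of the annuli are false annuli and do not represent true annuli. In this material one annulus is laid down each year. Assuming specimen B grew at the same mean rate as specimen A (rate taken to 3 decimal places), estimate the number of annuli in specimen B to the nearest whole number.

Specimen A: true annulus count = 23 − 3 + 2 = 22.
A: 4.4 mm over 22 years gives 4.4 / 22 ≈ 0.200 mm per year.
Specimen B: 6.8 mm / 0.200 mm per year = 34.00 years ≈ 34 annuli.

34 annuli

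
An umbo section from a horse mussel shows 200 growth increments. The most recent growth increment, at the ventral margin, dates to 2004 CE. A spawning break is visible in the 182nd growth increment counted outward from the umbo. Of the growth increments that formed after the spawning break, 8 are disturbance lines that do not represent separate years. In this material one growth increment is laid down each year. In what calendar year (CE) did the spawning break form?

1994 CE

The spawning break sits at growth increment 182 from the umbo, so 200 − 182 = 18 growth increments formed after it.
Excluding 8 false growth increments: 18 − 8 = 10.
Counting back 10 years from 2004 CE places the spawning break in 2004 − 10 = 1994 CE.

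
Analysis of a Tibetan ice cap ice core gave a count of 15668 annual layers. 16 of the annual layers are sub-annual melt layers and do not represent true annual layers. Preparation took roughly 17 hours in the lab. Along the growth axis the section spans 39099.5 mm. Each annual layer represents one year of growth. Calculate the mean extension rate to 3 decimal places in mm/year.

Correcting the raw count gives 15668 − 16 = 15652 true annual layers.
Mean rate = 39099.5 mm / 15652 years ≈ 2.498 mm/year.

2.498 mm/year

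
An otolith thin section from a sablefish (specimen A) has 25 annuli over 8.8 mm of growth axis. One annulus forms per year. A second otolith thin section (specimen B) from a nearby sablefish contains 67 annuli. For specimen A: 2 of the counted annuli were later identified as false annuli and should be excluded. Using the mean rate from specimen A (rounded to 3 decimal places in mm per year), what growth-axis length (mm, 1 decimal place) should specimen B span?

Specimen A: true annulus count = 25 − 2 = 23.
A: Extension rate ≈ 8.8 / 23 = 0.383 mm per year.
For B, 0.383 mm/year × 67 years = 25.7 mm.

25.7 mm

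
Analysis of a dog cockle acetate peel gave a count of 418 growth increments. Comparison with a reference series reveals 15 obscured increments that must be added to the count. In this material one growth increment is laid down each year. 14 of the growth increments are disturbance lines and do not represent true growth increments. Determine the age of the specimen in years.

419 years

After corrections the count is 418 − 14 + 15 = 419 growth increments.
With a one-to-one growth increment periodicity this is 419 years.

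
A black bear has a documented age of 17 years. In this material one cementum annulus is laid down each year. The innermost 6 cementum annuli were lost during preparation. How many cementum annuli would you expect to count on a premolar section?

One cementum annulus per year gives 17 cementum annuli over 17 years.
17 − 6 missed = 11 cementum annuli expected in the prepared section.

11 cementum annuli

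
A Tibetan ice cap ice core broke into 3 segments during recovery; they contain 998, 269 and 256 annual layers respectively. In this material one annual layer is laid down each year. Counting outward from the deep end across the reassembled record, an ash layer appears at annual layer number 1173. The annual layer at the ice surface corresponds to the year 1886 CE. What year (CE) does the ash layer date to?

1536 CE

Total annual layers = 998 + 269 + 256 = 1523.
1523 − 1173 = 350 annual layers lie beyond the ash layer toward the ice surface.
Counting back 350 years from 1886 CE places the ash layer in 1886 − 350 = 1536 CE.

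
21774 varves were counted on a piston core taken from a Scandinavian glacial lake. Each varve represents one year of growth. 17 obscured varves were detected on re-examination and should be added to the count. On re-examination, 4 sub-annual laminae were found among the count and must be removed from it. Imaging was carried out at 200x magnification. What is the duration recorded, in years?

True varve count = 21774 − 4 + 17 = 21787.
At one varve per year, that is 21787 years.

21787 yr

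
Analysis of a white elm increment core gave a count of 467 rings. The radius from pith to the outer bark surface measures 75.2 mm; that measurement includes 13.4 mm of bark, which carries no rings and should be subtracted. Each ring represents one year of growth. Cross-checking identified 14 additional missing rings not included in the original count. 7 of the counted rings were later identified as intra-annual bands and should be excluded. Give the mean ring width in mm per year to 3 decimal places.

0.130 mm per year

After corrections the count is 467 − 7 + 14 = 474 rings.
Removing the 13.4 mm offcut leaves 75.2 − 13.4 = 61.8 mm.
Mean rate = 61.8 mm / 474 years ≈ 0.130 mm per year.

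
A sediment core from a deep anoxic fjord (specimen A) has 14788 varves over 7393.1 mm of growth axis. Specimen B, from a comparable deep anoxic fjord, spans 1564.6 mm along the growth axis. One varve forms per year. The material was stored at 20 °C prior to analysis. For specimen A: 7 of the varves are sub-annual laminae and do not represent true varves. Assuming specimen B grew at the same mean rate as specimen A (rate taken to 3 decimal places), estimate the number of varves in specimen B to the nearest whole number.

3129 varves

Specimen A: true varve count = 14788 − 7 = 14781.
A: Mean rate = 7393.1 mm / 14781 years ≈ 0.500 mm per year.
B spans 1564.6 / 0.500 = 3129.20 years ≈ 3129 varves.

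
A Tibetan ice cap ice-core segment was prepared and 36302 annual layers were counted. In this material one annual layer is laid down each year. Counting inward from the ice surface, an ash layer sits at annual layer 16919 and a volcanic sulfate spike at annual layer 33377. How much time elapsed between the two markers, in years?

Separation: 33377 − 16919 = 16458 annual layers.
One annual layer per year makes the interval 16458 years.

16458 years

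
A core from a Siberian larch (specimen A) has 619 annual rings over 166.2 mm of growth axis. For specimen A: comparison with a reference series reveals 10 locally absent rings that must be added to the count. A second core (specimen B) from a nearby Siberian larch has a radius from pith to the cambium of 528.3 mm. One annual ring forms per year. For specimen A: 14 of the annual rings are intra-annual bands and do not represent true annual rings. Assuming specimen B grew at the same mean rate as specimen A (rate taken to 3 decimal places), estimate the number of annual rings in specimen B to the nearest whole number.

1957 annual rings

Specimen A: correcting the raw count gives 619 − 14 + 10 = 615 true annual rings.
A: Mean rate = 166.2 mm / 615 years ≈ 0.270 mm/year.
B spans 528.3 / 0.270 = 1956.67 years ≈ 1957 annual rings.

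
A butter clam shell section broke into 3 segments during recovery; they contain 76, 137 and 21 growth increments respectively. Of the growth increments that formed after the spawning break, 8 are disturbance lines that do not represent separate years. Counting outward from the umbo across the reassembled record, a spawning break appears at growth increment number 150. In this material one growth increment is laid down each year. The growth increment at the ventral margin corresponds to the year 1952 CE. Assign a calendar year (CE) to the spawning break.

Total growth increments = 76 + 137 + 21 = 234.
234 − 150 = 84 growth increments lie beyond the spawning break toward the ventral margin.
Excluding 8 false growth increments: 84 − 8 = 76.
The growth increment at the ventral margin is 1952 CE, so the spawning break dates to 1952 − 76 = 1876 CE.

1876 CE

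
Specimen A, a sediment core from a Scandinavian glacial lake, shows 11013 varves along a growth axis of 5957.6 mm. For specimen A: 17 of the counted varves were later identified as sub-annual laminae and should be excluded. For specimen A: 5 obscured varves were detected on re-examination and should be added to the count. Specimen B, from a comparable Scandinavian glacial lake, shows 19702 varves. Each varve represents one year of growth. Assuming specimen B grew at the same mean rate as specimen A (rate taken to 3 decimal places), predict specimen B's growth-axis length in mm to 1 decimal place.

10678.5 mm

Specimen A: true varve count = 11013 − 17 + 5 = 11001.
A: Extension rate ≈ 5957.6 / 11001 = 0.542 mm per year.
For B, 0.542 mm/year × 19702 years = 10678.5 mm.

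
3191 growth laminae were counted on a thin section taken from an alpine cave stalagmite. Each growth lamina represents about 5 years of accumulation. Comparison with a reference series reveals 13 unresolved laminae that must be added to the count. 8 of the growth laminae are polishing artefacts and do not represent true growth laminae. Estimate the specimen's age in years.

15980 years

Correcting the raw count gives 3191 − 8 + 13 = 3196 true growth laminae.
At 5 years per growth lamina, 3196 × 5 = 15980 years.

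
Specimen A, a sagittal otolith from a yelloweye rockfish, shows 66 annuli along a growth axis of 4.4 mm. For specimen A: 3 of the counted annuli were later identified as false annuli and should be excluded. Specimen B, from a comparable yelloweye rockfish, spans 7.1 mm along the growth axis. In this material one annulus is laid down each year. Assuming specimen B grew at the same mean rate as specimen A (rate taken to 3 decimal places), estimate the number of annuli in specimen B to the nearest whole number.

Specimen A: adjusted count: 66 − 3 = 63 annuli.
A: Extension rate ≈ 4.4 / 63 = 0.070 mm/year.
B spans 7.1 / 0.070 = 101.43 years ≈ 101 annuli.

101 annuli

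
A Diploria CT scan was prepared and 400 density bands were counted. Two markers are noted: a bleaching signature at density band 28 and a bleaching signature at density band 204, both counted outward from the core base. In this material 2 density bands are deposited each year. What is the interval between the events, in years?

Separation: 204 − 28 = 176 density bands.
176 density bands at 2 per year is 176 / 2 = 88 years.

88 years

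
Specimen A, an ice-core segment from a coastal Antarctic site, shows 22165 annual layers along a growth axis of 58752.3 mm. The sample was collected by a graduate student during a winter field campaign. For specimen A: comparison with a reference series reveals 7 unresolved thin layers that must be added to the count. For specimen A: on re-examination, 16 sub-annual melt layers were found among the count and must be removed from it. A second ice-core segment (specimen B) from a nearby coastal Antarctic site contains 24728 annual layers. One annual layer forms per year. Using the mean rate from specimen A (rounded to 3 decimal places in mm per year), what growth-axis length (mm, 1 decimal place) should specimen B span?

65578.7 mm

Specimen A: true annual layer count = 22165 − 16 + 7 = 22156.
A: Mean rate = 58752.3 mm / 22156 years ≈ 2.652 mm/yr.
B's length ≈ 2.652 × 24728 = 65578.7 mm.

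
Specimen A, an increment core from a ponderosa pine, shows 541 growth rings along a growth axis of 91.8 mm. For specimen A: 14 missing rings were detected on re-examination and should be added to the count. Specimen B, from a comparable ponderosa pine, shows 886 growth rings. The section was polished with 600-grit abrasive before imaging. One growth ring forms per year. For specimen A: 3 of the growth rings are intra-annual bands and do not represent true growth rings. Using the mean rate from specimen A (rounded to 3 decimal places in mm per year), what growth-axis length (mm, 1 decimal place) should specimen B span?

Specimen A: correcting the raw count gives 541 − 3 + 14 = 552 true growth rings.
A: 91.8 mm over 552 years gives 91.8 / 552 ≈ 0.166 mm/year.
Length of B = 0.166 × 886 = 147.1 mm.

147.1 mm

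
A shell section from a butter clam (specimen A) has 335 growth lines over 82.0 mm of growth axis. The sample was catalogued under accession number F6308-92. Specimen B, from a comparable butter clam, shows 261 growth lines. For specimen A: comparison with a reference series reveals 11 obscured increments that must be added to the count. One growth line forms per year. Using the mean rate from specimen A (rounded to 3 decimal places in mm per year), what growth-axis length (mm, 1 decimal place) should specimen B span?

Specimen A: correcting the raw count gives 335 + 11 = 346 true growth lines.
A: Mean rate = 82.0 mm / 346 years ≈ 0.237 mm/year.
B's length ≈ 0.237 × 261 = 61.9 mm.

61.9 mm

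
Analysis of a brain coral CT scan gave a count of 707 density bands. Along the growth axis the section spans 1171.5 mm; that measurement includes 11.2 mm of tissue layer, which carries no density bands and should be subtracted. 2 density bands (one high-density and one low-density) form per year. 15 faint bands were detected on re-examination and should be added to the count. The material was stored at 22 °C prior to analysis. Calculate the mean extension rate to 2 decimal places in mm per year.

True density band count = 707 + 15 = 722.
722 density bands at 2 per year is 722 / 2 = 361 years.
Removing the 11.2 mm offcut leaves 1171.5 − 11.2 = 1160.3 mm.
Mean rate = 1160.3 mm / 361 years ≈ 3.21 mm per year.

3.21 mm per year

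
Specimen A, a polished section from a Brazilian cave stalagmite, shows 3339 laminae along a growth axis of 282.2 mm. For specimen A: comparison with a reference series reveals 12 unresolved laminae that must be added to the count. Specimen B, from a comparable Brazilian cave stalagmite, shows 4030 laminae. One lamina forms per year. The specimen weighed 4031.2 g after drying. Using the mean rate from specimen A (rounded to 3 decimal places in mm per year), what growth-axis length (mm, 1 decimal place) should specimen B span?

338.5 mm

Specimen A: after corrections the count is 3339 + 12 = 3351 laminae.
A: Mean rate = 282.2 mm / 3351 years ≈ 0.084 mm/year.
B's length ≈ 0.084 × 4030 = 338.5 mm.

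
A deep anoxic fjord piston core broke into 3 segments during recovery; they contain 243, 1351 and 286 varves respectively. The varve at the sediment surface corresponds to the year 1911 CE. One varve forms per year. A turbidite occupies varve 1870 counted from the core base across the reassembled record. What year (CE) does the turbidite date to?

1901 CE

Total varves = 243 + 1351 + 286 = 1880.
The turbidite sits at varve 1870 from the core base, so 1880 − 1870 = 10 varves formed after it.
The varve at the sediment surface is 1911 CE, so the turbidite dates to 1911 − 10 = 1901 CE.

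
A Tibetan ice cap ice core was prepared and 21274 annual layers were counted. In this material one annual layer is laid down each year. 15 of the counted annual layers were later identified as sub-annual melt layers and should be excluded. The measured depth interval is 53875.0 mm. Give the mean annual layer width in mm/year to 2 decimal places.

After corrections the count is 21274 − 15 = 21259 annual layers.
Extension rate ≈ 53875.0 / 21259 = 2.53 mm/year.

2.53 mm/year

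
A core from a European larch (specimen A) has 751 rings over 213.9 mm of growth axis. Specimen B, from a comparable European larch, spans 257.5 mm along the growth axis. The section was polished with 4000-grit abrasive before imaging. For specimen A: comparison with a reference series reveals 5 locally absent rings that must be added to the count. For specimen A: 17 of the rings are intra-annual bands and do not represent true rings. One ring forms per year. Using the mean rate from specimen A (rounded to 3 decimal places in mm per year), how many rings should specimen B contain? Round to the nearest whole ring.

891 rings

Specimen A: correcting the raw count gives 751 − 17 + 5 = 739 true rings.
A: 213.9 mm over 739 years gives 213.9 / 739 ≈ 0.289 mm/yr.
For B, 257.5 / 0.289 = 891.00 years ≈ 891 rings.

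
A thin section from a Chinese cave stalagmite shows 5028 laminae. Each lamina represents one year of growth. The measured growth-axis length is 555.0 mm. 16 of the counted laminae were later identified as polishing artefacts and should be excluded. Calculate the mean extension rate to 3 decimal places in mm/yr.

Correcting the raw count gives 5028 − 16 = 5012 true laminae.
555.0 mm over 5012 years gives 555.0 / 5012 ≈ 0.111 mm/yr.

0.111 mm/yr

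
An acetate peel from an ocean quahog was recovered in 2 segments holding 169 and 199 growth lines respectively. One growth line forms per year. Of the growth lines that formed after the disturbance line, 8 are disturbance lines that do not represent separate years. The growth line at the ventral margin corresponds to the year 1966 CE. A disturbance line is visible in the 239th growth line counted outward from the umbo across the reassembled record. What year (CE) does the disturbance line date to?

1845 CE

Total growth lines = 169 + 199 = 368.
Between growth line 239 and the ventral margin there are 368 − 239 = 129 growth lines.
Excluding 8 false growth lines: 129 − 8 = 121.
Counting back 121 years from 1966 CE places the disturbance line in 1966 − 121 = 1845 CE.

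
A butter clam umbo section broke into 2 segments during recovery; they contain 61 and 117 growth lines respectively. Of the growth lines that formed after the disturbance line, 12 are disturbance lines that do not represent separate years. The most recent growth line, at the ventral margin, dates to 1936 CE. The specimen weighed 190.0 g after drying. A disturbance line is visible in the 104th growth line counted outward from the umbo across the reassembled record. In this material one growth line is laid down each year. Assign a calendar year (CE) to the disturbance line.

1874 CE

Total growth lines = 61 + 117 = 178.
178 − 104 = 74 growth lines lie beyond the disturbance line toward the ventral margin.
74 − 12 false = 62 true growth lines after the disturbance line.
Counting back 62 years from 1936 CE places the disturbance line in 1936 − 62 = 1874 CE.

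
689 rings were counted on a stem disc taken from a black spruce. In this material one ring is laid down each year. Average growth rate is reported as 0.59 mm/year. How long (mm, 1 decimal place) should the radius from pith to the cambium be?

406.5 mm

689 years of growth are recorded.
Predicted length = 0.59 mm/year × 689 years = 406.5 mm.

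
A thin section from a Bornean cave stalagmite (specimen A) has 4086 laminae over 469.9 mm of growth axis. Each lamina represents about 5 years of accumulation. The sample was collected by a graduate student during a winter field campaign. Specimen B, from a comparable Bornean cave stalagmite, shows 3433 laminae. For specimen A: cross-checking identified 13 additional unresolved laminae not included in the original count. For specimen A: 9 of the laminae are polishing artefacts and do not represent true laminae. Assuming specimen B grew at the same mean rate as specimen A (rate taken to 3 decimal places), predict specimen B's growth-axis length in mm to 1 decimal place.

394.8 mm

Specimen A: correcting the raw count gives 4086 − 9 + 13 = 4090 true laminae.
Specimen A: 4090 laminae at 5 years each span 4090 × 5 = 20450 years.
A: Extension rate ≈ 469.9 / 20450 = 0.023 mm/year.
Specimen B: 3433 laminae at 5 years each span 3433 × 5 = 17165 years. For B, 0.023 mm/year × 17165 years = 394.8 mm.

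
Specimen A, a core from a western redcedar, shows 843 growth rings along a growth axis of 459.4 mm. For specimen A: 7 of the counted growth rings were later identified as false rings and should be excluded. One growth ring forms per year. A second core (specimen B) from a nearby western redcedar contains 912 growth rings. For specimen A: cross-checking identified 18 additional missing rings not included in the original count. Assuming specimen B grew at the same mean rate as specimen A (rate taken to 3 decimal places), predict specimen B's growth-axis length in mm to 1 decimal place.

490.7 mm

Specimen A: adjusted count: 843 − 7 + 18 = 854 growth rings.
A: 459.4 mm over 854 years gives 459.4 / 854 ≈ 0.538 mm/year.
Length of B = 0.538 × 912 = 490.7 mm.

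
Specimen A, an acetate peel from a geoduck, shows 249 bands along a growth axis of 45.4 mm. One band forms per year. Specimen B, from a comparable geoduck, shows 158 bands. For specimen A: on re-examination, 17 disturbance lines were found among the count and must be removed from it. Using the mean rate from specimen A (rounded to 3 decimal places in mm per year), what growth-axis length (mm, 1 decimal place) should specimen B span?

Specimen A: after corrections the count is 249 − 17 = 232 bands.
A: 45.4 mm over 232 years gives 45.4 / 232 ≈ 0.196 mm per year.
For B, 0.196 mm/year × 158 years = 31.0 mm.

31.0 mm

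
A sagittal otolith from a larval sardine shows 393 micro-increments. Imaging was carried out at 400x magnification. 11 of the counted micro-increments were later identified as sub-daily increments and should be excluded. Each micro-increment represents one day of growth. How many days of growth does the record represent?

After corrections the count is 393 − 11 = 382 micro-increments.
With a one-to-one micro-increment periodicity this is 382 days.

382 d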